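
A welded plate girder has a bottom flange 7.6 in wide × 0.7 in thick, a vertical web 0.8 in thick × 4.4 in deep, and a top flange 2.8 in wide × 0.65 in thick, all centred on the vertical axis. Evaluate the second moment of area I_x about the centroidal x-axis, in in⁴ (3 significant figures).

I_x ≈ 44.6 in⁴

Break the section into simple shapes (no overlaps), measuring from the bottom-left corner of the bounding box.
Bottom plate: 7.6 × 0.7, A = 5.32 in², y = 0.35 in, Ī = 0.21723 in⁴.
Web plate: 0.8 × 4.4, A = 3.52 in², y = 2.9 in, Ī = 5.6789 in⁴.
Top plate: 2.8 × 0.65, A = 1.82 in², y = 5.425 in, Ī = 0.064079 in⁴.
Centroid: ȳ = ΣA·y / ΣA = 2.0585 in.
Transfer each piece to the centroidal x-axis using Ī + A·d² with d = y − 2.0585:
  bottom plate: d = -1.7085 in → contributes +15.746 in⁴
  web plate: d = 0.84151 in → contributes +8.1716 in⁴
  top plate: d = 3.3665 in → contributes +20.691 in⁴
Total I = 44.608 in⁴.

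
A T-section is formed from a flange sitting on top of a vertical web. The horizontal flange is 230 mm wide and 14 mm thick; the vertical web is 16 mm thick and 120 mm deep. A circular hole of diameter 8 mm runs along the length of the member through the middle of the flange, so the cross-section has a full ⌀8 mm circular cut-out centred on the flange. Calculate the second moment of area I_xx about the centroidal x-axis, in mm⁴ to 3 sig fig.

Split into non-overlapping primitives; take the origin at the lower-left of the bounding box.
Flange: 230 × 14, A = 3 220 mm², y = 127 mm, Ī = 52 593 mm⁴.
Web: 16 × 120, A = 1 920 mm², y = 60 mm, Ī = 2 304 000 mm⁴.
Hole (subtracted): ⌀8, A = 50.265 mm², y = 127 mm, Ī = 201.06 mm⁴.
Centroid: ȳ = ΣA·y / ΣA = 101.73 mm.
Transfer each piece to the centroidal x-axis using Ī + A·d² with d = y − 101.73:
  flange: d = 25.274 mm → contributes +2 109 515 mm⁴
  web: d = -41.726 mm → contributes +5 646 769 mm⁴
  hole: d = 25.274 mm → contributes −32 310 mm⁴
Total I = 7 723 973 mm⁴.

I_xx ≈ 7.72 × 10⁶ mm⁴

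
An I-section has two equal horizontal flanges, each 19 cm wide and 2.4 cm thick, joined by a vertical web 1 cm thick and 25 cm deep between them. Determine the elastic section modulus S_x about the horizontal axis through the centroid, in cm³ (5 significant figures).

S_x ≈ 1239.1 cm³

Split into non-overlapping primitives; take the origin at the lower-left of the bounding box.
Bottom flange: 19 × 2.4, A = 45.6 cm², y = 1.2 cm, Ī = 21.888 cm⁴.
Web: 1 × 25, A = 25 cm², y = 14.9 cm, Ī = 1302.083 cm⁴.
Top flange: 19 × 2.4, A = 45.6 cm², y = 28.6 cm, Ī = 21.888 cm⁴.
By symmetry the centroid is at mid-height, ȳ = 14.9 cm.
Transfer each piece to the horizontal axis through the centroid using Ī + A·d² with d = y − 14.9:
  bottom flange: d = -13.7 cm → contributes +8580.552 cm⁴
  web: d = 0 cm → contributes +1302.083 cm⁴
  top flange: d = 13.7 cm → contributes +8580.552 cm⁴
Total I = 18463.19 cm⁴.
Extreme fibre distance c = 14.9 cm; S = I/c = 1239.14 cm³.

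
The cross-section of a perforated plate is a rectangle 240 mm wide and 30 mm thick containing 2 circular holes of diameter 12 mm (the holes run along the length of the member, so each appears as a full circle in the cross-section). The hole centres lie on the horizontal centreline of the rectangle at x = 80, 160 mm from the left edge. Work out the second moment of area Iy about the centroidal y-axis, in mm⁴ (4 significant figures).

Iy ≈ 3.420 × 10⁷ mm⁴

Split into non-overlapping primitives; take the origin at the lower-left of the bounding box.
Plate: 240 × 30, A = 7 200 mm², x = 120 mm, Ī = 34 560 000 mm⁴.
Hole 1 (subtracted): ⌀12, A = 113.097 mm², x = 80 mm, Ī = 1017.88 mm⁴.
Hole 2 (subtracted): ⌀12, A = 113.097 mm², x = 160 mm, Ī = 1017.88 mm⁴.
By symmetry the centroid is at mid-width, x̄ = 120 mm.
Transfer each piece to the centroidal y-axis using Ī + A·d² with d = x − 120:
  plate: d = 0 mm → contributes +34 560 000 mm⁴
  hole 1: d = -40 mm → contributes −181 974 mm⁴
  hole 2: d = 40 mm → contributes −181 974 mm⁴
Total I = 34 196 053 mm⁴.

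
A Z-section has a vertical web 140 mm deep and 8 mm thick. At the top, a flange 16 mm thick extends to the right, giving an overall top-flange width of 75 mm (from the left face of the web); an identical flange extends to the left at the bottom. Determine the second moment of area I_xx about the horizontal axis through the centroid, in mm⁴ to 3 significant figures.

Decompose the section into non-overlapping parts with the origin at the bottom-left of its bounding rectangle.
Web: 8 × 140, A = 1 120 mm², y = 70 mm, Ī = 1 829 333 mm⁴.
Top flange (beyond web): 67 × 16, A = 1 072 mm², y = 132 mm, Ī = 22 869 mm⁴.
Bottom flange (beyond web): 67 × 16, A = 1 072 mm², y = 8 mm, Ī = 22 869 mm⁴.
Centroid: ȳ = ΣA·y / ΣA = 70 mm.
Transfer each piece to the horizontal axis through the centroid using Ī + A·d² with d = y − 70:
  web: d = 0 mm → contributes +1 829 333 mm⁴
  top flange (beyond web): d = 62 mm → contributes +4 143 637 mm⁴
  bottom flange (beyond web): d = -62 mm → contributes +4 143 637 mm⁴
Total I = 10 116 608 mm⁴.

I_xx ≈ 1.01 × 10⁷ mm⁴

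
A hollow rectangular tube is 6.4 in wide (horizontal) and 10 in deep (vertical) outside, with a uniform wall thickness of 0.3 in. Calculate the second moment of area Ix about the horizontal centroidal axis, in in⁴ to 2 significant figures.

Ix ≈ 130 in⁴

Break the section into simple shapes (no overlaps), measuring from the bottom-left corner of the bounding box.
Outer rectangle: 6.4 × 10, A = 64 in², y = 5 in, Ī = 533.3 in⁴.
Inner void (subtracted): 5.8 × 9.4, A = 54.52 in², y = 5 in, Ī = 401.4 in⁴.
By symmetry the centroid is at mid-height, ȳ = 5 in.
All pieces are centred on the horizontal centroidal axis, so I = ΣĪ (holes subtracted) = 131.9 in⁴.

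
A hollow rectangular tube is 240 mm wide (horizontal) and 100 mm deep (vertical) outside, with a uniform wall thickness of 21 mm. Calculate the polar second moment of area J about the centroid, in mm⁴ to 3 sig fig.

Split into non-overlapping primitives; take the origin at the lower-left of the bounding box.
Outer rectangle: 240 × 100, A = 24 000 mm², y = 50 mm, Ī = 20 000 000 mm⁴.
Inner void (subtracted): 198 × 58, A = 11 484 mm², y = 50 mm, Ī = 3 219 348 mm⁴.
By symmetry the centroid is at mid-height, ȳ = 50 mm.
All pieces are centred on the centroidal x-axis, so I = ΣĪ (holes subtracted) = 16 780 652 mm⁴.
Repeating about the centroidal y-axis gives I_y = 77 681 772 mm⁴.
Polar second moment: J = I_x + I_y = 94 462 424 mm⁴.

J ≈ 9.45 × 10⁷ mm⁴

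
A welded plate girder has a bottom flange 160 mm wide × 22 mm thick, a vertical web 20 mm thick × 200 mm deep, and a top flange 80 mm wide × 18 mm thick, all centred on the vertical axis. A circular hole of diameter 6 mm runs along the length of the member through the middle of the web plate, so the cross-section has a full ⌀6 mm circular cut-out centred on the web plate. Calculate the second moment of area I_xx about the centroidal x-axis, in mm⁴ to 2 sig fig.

I_xx ≈ 6.8 × 10⁷ mm⁴

Treat the section as a set of non-overlapping primitives; coordinates are from the bounding-box lower-left.
Bottom plate: 160 × 22, A = 3 520 mm², y = 11 mm, Ī = 141 973 mm⁴.
Web plate: 20 × 200, A = 4 000 mm², y = 122 mm, Ī = 13 333 333 mm⁴.
Top plate: 80 × 18, A = 1 440 mm², y = 231 mm, Ī = 38 880 mm⁴.
Hole (subtracted): ⌀6, A = 28.27 mm², y = 122 mm, Ī = 63.62 mm⁴.
Centroid: ȳ = ΣA·y / ΣA = 95.83 mm.
Transfer each piece to the centroidal x-axis using Ī + A·d² with d = y − 95.83:
  bottom plate: d = -84.83 mm → contributes +25 471 228 mm⁴
  web plate: d = 26.17 mm → contributes +16 073 201 mm⁴
  top plate: d = 135.2 mm → contributes +26 349 747 mm⁴
  hole: d = 26.17 mm → contributes −19 431 mm⁴
Total I = 67 874 746 mm⁴.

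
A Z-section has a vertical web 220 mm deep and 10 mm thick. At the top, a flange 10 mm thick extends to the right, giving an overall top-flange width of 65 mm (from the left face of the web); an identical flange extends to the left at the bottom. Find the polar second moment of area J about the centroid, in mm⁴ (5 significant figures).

Decompose the section into non-overlapping parts with the origin at the bottom-left of its bounding rectangle.
Web: 10 × 220, A = 2 200 mm², y = 110 mm, Ī = 8 873 333 mm⁴.
Top flange (beyond web): 55 × 10, A = 550 mm², y = 215 mm, Ī = 4583.333 mm⁴.
Bottom flange (beyond web): 55 × 10, A = 550 mm², y = 5 mm, Ī = 4583.333 mm⁴.
Centroid: ȳ = ΣA·y / ΣA = 110 mm.
Transfer each piece to the centroidal x-axis using Ī + A·d² with d = y − 110:
  web: d = 0 mm → contributes +8 873 333 mm⁴
  top flange (beyond web): d = 105 mm → contributes +6 068 333 mm⁴
  bottom flange (beyond web): d = -105 mm → contributes +6 068 333 mm⁴
Total I = 21 010 000 mm⁴.
For the y-axis: x̄ = 60 mm.
Repeating about the centroidal y-axis gives I_y = 1 457 500 mm⁴.
Polar second moment: J = I_x + I_y = 22 467 500 mm⁴.

J ≈ 2.2468 × 10⁷ mm⁴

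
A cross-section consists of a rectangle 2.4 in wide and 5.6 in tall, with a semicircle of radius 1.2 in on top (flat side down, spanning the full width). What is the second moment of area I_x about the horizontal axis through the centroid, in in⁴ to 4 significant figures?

I_x ≈ 56.55 in⁴

Decompose the section into non-overlapping parts with the origin at the bottom-left of its bounding rectangle.
Rectangular body: 2.4 × 5.6, A = 13.44 in², y = 2.8 in, Ī = 35.1232 in⁴.
Semicircular cap: semicircle r = 1.2, A = 2.26195 in², y = 6.1093 in, Ī = 0.227592 in⁴.
Centroid: ȳ = ΣA·y / ΣA = 3.27672 in.
Transfer each piece to the horizontal axis through the centroid using Ī + A·d² with d = y − 3.27672:
  rectangular body: d = -0.476721 in → contributes +38.1776 in⁴
  semicircular cap: d = 2.83257 in → contributes +18.3763 in⁴
Total I = 56.5539 in⁴.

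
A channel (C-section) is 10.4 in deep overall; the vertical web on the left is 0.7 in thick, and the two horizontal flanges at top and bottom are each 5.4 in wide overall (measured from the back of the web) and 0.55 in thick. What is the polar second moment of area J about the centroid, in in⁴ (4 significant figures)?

J ≈ 223.0 in⁴

Decompose the section into non-overlapping parts with the origin at the bottom-left of its bounding rectangle.
Web: 0.7 × 10.4, A = 7.28 in², y = 5.2 in, Ī = 65.6171 in⁴.
Top flange (beyond web): 4.7 × 0.55, A = 2.585 in², y = 10.125 in, Ī = 0.0651635 in⁴.
Bottom flange (beyond web): 4.7 × 0.55, A = 2.585 in², y = 0.275 in, Ī = 0.0651635 in⁴.
By symmetry the centroid is at mid-height, ȳ = 5.2 in.
Transfer each piece to the centroidal x-axis using Ī + A·d² with d = y − 5.2:
  web: d = 0 in → contributes +65.6171 in⁴
  top flange (beyond web): d = 4.925 in → contributes +62.766 in⁴
  bottom flange (beyond web): d = -4.925 in → contributes +62.766 in⁴
Total I = 191.149 in⁴.
For the y-axis: x̄ = 1.4712 in.
Repeating about the centroidal y-axis gives I_y = 31.8528 in⁴.
Polar second moment: J = I_x + I_y = 223.002 in⁴.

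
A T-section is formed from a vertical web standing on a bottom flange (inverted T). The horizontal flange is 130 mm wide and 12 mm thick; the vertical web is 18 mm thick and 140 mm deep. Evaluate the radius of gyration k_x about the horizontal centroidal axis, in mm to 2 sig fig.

Decompose the section into non-overlapping parts with the origin at the bottom-left of its bounding rectangle.
Flange: 130 × 12, A = 1 560 mm², y = 6 mm, Ī = 18 720 mm⁴.
Web: 18 × 140, A = 2 520 mm², y = 82 mm, Ī = 4 116 000 mm⁴.
Centroid: ȳ = ΣA·y / ΣA = 52.94 mm.
Transfer each piece to the horizontal centroidal axis using Ī + A·d² with d = y − 52.94:
  flange: d = -46.94 mm → contributes +3 456 140 mm⁴
  web: d = 29.06 mm → contributes +6 243 926 mm⁴
Total I = 9 700 066 mm⁴.
Radius of gyration: k = √(I/A) = √(9 700 066 / 4 080) = 48.76 mm.

k_x ≈ 49 mm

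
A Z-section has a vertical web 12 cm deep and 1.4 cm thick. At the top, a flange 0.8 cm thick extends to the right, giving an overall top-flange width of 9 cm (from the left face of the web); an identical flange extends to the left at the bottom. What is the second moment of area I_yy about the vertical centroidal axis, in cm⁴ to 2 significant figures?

Split into non-overlapping primitives; take the origin at the lower-left of the bounding box.
Web: 1.4 × 12, A = 16.8 cm², x = 8.3 cm, Ī = 2.744 cm⁴.
Top flange (beyond web): 7.6 × 0.8, A = 6.08 cm², x = 12.8 cm, Ī = 29.27 cm⁴.
Bottom flange (beyond web): 7.6 × 0.8, A = 6.08 cm², x = 3.8 cm, Ī = 29.27 cm⁴.
Centroid: x̄ = ΣA·x / ΣA = 8.3 cm.
Transfer each piece to the vertical centroidal axis using Ī + A·d² with d = x − 8.3:
  web: d = 0 cm → contributes +2.744 cm⁴
  top flange (beyond web): d = 4.5 cm → contributes +152.4 cm⁴
  bottom flange (beyond web): d = -4.5 cm → contributes +152.4 cm⁴
Total I = 307.5 cm⁴.

I_yy ≈ 310 cm⁴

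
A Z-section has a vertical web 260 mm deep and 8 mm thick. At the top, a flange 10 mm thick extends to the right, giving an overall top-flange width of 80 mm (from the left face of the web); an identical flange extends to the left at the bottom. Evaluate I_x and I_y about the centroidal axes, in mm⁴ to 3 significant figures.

Split into non-overlapping primitives; take the origin at the lower-left of the bounding box.
Web: 8 × 260, A = 2 080 mm², y = 130 mm, Ī = 11 717 333 mm⁴.
Top flange (beyond web): 72 × 10, A = 720 mm², y = 255 mm, Ī = 6 000 mm⁴.
Bottom flange (beyond web): 72 × 10, A = 720 mm², y = 5 mm, Ī = 6 000 mm⁴.
Centroid: ȳ = ΣA·y / ΣA = 130 mm.
Transfer each piece to the centroidal x-axis using Ī + A·d² with d = y − 130:
  web: d = 0 mm → contributes +11 717 333 mm⁴
  top flange (beyond web): d = 125 mm → contributes +11 256 000 mm⁴
  bottom flange (beyond web): d = -125 mm → contributes +11 256 000 mm⁴
Total I = 34 229 333 mm⁴.
For the y-axis: x̄ = 76 mm.
Repeating about the centroidal y-axis gives I_y = 2 937 173 mm⁴.

I_x ≈ 3.42 × 10⁷ mm⁴, I_y ≈ 2.94 × 10⁶ mm⁴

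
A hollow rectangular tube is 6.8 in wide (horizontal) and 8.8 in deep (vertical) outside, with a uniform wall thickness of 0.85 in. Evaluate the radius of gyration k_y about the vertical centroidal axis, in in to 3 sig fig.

Decompose the section into non-overlapping parts with the origin at the bottom-left of its bounding rectangle.
Outer rectangle: 6.8 × 8.8, A = 59.84 in², x = 3.4 in, Ī = 230.58 in⁴.
Inner void (subtracted): 5.1 × 7.1, A = 36.21 in², x = 3.4 in, Ī = 78.485 in⁴.
By symmetry the centroid is at mid-width, x̄ = 3.4 in.
All pieces are centred on the vertical centroidal axis, so I = ΣĪ (holes subtracted) = 152.1 in⁴.
Radius of gyration: k = √(I/A) = √(152.1 / 23.63) = 2.5371 in.

k_y ≈ 2.54 in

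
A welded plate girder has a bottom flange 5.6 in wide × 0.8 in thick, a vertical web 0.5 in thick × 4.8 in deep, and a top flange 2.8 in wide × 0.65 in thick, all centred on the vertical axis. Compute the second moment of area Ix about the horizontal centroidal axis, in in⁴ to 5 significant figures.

Decompose the section into non-overlapping parts with the origin at the bottom-left of its bounding rectangle.
Bottom plate: 5.6 × 0.8, A = 4.48 in², y = 0.4 in, Ī = 0.2389333 in⁴.
Web plate: 0.5 × 4.8, A = 2.4 in², y = 3.2 in, Ī = 4.608 in⁴.
Top plate: 2.8 × 0.65, A = 1.82 in², y = 5.925 in, Ī = 0.06407917 in⁴.
Centroid: ȳ = ΣA·y / ΣA = 2.328218 in.
Transfer each piece to the horizontal centroidal axis using Ī + A·d² with d = y − 2.328218:
  bottom plate: d = -1.928218 in → contributes +16.89569 in⁴
  web plate: d = 0.8717816 in → contributes +6.432008 in⁴
  top plate: d = 3.596782 in → contributes +23.60912 in⁴
Total I = 46.93682 in⁴.

Ix ≈ 46.937 in⁴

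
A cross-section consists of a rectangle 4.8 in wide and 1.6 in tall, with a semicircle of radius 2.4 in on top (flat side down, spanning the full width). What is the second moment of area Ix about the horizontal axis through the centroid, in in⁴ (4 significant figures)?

Ix ≈ 19.02 in⁴

Decompose the section into non-overlapping parts with the origin at the bottom-left of its bounding rectangle.
Rectangular body: 4.8 × 1.6, A = 7.68 in², y = 0.8 in, Ī = 1.6384 in⁴.
Semicircular cap: semicircle r = 2.4, A = 9.04779 in², y = 2.61859 in, Ī = 3.64147 in⁴.
Centroid: ȳ = ΣA·y / ΣA = 1.78365 in.
Transfer each piece to the horizontal axis through the centroid using Ī + A·d² with d = y − 1.78365:
  rectangular body: d = -0.983647 in → contributes +9.06926 in⁴
  semicircular cap: d = 0.834945 in → contributes +9.94899 in⁴
Total I = 19.0183 in⁴.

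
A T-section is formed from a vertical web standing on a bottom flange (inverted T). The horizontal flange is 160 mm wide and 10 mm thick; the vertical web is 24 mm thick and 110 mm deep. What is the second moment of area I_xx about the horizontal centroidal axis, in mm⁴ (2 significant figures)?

Break the section into simple shapes (no overlaps), measuring from the bottom-left corner of the bounding box.
Flange: 160 × 10, A = 1 600 mm², y = 5 mm, Ī = 13 333 mm⁴.
Web: 24 × 110, A = 2 640 mm², y = 65 mm, Ī = 2 662 000 mm⁴.
Centroid: ȳ = ΣA·y / ΣA = 42.36 mm.
Transfer each piece to the horizontal centroidal axis using Ī + A·d² with d = y − 42.36:
  flange: d = -37.36 mm → contributes +2 246 384 mm⁴
  web: d = 22.64 mm → contributes +4 015 364 mm⁴
Total I = 6 261 748 mm⁴.

I_xx ≈ 6.3 × 10⁶ mm⁴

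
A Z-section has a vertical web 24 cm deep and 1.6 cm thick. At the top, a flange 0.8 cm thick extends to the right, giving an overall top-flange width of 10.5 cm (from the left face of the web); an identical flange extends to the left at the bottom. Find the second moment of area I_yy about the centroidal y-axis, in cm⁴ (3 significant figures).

Break the section into simple shapes (no overlaps), measuring from the bottom-left corner of the bounding box.
Web: 1.6 × 24, A = 38.4 cm², x = 9.7 cm, Ī = 8.192 cm⁴.
Top flange (beyond web): 8.9 × 0.8, A = 7.12 cm², x = 14.95 cm, Ī = 46.998 cm⁴.
Bottom flange (beyond web): 8.9 × 0.8, A = 7.12 cm², x = 4.45 cm, Ī = 46.998 cm⁴.
Centroid: x̄ = ΣA·x / ΣA = 9.7 cm.
Transfer each piece to the centroidal y-axis using Ī + A·d² with d = x − 9.7:
  web: d = 0 cm → contributes +8.192 cm⁴
  top flange (beyond web): d = 5.25 cm → contributes +243.24 cm⁴
  bottom flange (beyond web): d = -5.25 cm → contributes +243.24 cm⁴
Total I = 494.68 cm⁴.

I_yy ≈ 495 cm⁴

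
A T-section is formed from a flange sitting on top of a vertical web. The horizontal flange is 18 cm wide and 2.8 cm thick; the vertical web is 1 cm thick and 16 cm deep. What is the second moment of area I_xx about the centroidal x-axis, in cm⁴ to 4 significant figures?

Break the section into simple shapes (no overlaps), measuring from the bottom-left corner of the bounding box.
Flange: 18 × 2.8, A = 50.4 cm², y = 17.4 cm, Ī = 32.928 cm⁴.
Web: 1 × 16, A = 16 cm², y = 8 cm, Ī = 341.333 cm⁴.
Centroid: ȳ = ΣA·y / ΣA = 15.1349 cm.
Transfer each piece to the centroidal x-axis using Ī + A·d² with d = y − 15.1349:
  flange: d = 2.26506 cm → contributes +291.505 cm⁴
  web: d = -7.13494 cm → contributes +1155.85 cm⁴
Total I = 1447.36 cm⁴.

I_xx ≈ 1447 cm⁴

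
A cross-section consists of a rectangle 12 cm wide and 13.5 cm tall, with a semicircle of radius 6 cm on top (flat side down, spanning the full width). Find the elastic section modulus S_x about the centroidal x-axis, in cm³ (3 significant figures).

S_x ≈ 602 cm³

Split into non-overlapping primitives; take the origin at the lower-left of the bounding box.
Rectangular body: 12 × 13.5, A = 162 cm², y = 6.75 cm, Ī = 2460.4 cm⁴.
Semicircular cap: semicircle r = 6, A = 56.549 cm², y = 16.046 cm, Ī = 142.25 cm⁴.
Centroid: ȳ = ΣA·y / ΣA = 9.1554 cm.
Transfer each piece to the centroidal x-axis using Ī + A·d² with d = y − 9.1554:
  rectangular body: d = -2.4054 cm → contributes +3397.7 cm⁴
  semicircular cap: d = 6.891 cm → contributes +2827.5 cm⁴
Total I = 6225.3 cm⁴.
Extreme fibre distance c = 10.345 cm; S = I/c = 601.79 cm³.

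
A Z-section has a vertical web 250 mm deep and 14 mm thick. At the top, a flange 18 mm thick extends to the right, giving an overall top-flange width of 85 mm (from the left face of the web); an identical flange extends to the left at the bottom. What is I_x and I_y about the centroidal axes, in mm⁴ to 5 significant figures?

I_x ≈ 5.2692 × 10⁷ mm⁴, I_y ≈ 5.7477 × 10⁶ mm⁴

Split into non-overlapping primitives; take the origin at the lower-left of the bounding box.
Web: 14 × 250, A = 3 500 mm², y = 125 mm, Ī = 18 229 167 mm⁴.
Top flange (beyond web): 71 × 18, A = 1 278 mm², y = 241 mm, Ī = 34 506 mm⁴.
Bottom flange (beyond web): 71 × 18, A = 1 278 mm², y = 9 mm, Ī = 34 506 mm⁴.
Centroid: ȳ = ΣA·y / ΣA = 125 mm.
Transfer each piece to the centroidal x-axis using Ī + A·d² with d = y − 125:
  web: d = 0 mm → contributes +18 229 167 mm⁴
  top flange (beyond web): d = 116 mm → contributes +17 231 274 mm⁴
  bottom flange (beyond web): d = -116 mm → contributes +17 231 274 mm⁴
Total I = 52 691 715 mm⁴.
For the y-axis: x̄ = 78 mm.
Repeating about the centroidal y-axis gives I_y = 5 747 675 mm⁴.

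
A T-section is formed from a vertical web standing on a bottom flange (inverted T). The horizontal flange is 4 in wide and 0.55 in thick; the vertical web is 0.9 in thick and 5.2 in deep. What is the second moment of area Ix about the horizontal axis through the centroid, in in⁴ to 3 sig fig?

Break the section into simple shapes (no overlaps), measuring from the bottom-left corner of the bounding box.
Flange: 4 × 0.55, A = 2.2 in², y = 0.275 in, Ī = 0.055458 in⁴.
Web: 0.9 × 5.2, A = 4.68 in², y = 3.15 in, Ī = 10.546 in⁴.
Centroid: ȳ = ΣA·y / ΣA = 2.2307 in.
Transfer each piece to the horizontal axis through the centroid using Ī + A·d² with d = y − 2.2307:
  flange: d = -1.9557 in → contributes +8.4697 in⁴
  web: d = 0.91933 in → contributes +14.501 in⁴
Total I = 22.971 in⁴.

Ix ≈ 23.0 in⁴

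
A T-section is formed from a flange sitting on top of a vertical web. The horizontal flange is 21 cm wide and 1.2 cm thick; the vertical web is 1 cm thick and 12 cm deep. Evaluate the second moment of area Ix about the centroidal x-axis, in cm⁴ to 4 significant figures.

Break the section into simple shapes (no overlaps), measuring from the bottom-left corner of the bounding box.
Flange: 21 × 1.2, A = 25.2 cm², y = 12.6 cm, Ī = 3.024 cm⁴.
Web: 1 × 12, A = 12 cm², y = 6 cm, Ī = 144 cm⁴.
Centroid: ȳ = ΣA·y / ΣA = 10.471 cm.
Transfer each piece to the centroidal x-axis using Ī + A·d² with d = y − 10.471:
  flange: d = 2.12903 cm → contributes +117.25 cm⁴
  web: d = -4.47097 cm → contributes +383.875 cm⁴
Total I = 501.125 cm⁴.

Ix ≈ 501.1 cm⁴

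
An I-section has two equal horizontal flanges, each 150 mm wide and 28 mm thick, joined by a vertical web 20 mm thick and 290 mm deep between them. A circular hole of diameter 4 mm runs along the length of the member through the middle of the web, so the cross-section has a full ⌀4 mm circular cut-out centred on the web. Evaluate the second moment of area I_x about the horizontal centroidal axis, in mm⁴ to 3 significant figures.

Break the section into simple shapes (no overlaps), measuring from the bottom-left corner of the bounding box.
Bottom flange: 150 × 28, A = 4 200 mm², y = 14 mm, Ī = 274 400 mm⁴.
Web: 20 × 290, A = 5 800 mm², y = 173 mm, Ī = 40 648 333 mm⁴.
Top flange: 150 × 28, A = 4 200 mm², y = 332 mm, Ī = 274 400 mm⁴.
Hole (subtracted): ⌀4, A = 12.566 mm², y = 173 mm, Ī = 12.566 mm⁴.
By symmetry the centroid is at mid-height, ȳ = 173 mm.
Transfer each piece to the horizontal centroidal axis using Ī + A·d² with d = y − 173:
  bottom flange: d = -159 mm → contributes +106 454 600 mm⁴
  web: d = 0 mm → contributes +40 648 333 mm⁴
  top flange: d = 159 mm → contributes +106 454 600 mm⁴
  hole: d = 0 mm → contributes −12.566 mm⁴
Total I = 253 557 521 mm⁴.

I_x ≈ 2.54 × 10⁸ mm⁴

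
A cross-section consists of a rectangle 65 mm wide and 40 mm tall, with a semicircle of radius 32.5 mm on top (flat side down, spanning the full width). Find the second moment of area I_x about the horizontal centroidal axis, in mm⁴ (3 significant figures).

Split into non-overlapping primitives; take the origin at the lower-left of the bounding box.
Rectangular body: 65 × 40, A = 2 600 mm², y = 20 mm, Ī = 346 667 mm⁴.
Semicircular cap: semicircle r = 32.5, A = 1659.2 mm², y = 53.793 mm, Ī = 122 452 mm⁴.
Centroid: ȳ = ΣA·y / ΣA = 33.164 mm.
Transfer each piece to the horizontal centroidal axis using Ī + A·d² with d = y − 33.164:
  rectangular body: d = -13.164 mm → contributes +797 239 mm⁴
  semicircular cap: d = 20.629 mm → contributes +828 527 mm⁴
Total I = 1 625 766 mm⁴.

I_x ≈ 1.63 × 10⁶ mm⁴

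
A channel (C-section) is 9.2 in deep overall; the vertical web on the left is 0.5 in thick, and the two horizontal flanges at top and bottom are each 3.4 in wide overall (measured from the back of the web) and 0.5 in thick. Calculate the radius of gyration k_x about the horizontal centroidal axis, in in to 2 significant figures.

k_x ≈ 3.4 in

Treat the section as a set of non-overlapping primitives; coordinates are from the bounding-box lower-left.
Web: 0.5 × 9.2, A = 4.6 in², y = 4.6 in, Ī = 32.45 in⁴.
Top flange (beyond web): 2.9 × 0.5, A = 1.45 in², y = 8.95 in, Ī = 0.03021 in⁴.
Bottom flange (beyond web): 2.9 × 0.5, A = 1.45 in², y = 0.25 in, Ī = 0.03021 in⁴.
By symmetry the centroid is at mid-height, ȳ = 4.6 in.
Transfer each piece to the horizontal centroidal axis using Ī + A·d² with d = y − 4.6:
  web: d = 0 in → contributes +32.45 in⁴
  top flange (beyond web): d = 4.35 in → contributes +27.47 in⁴
  bottom flange (beyond web): d = -4.35 in → contributes +27.47 in⁴
Total I = 87.38 in⁴.
Radius of gyration: k = √(I/A) = √(87.38 / 7.5) = 3.413 in.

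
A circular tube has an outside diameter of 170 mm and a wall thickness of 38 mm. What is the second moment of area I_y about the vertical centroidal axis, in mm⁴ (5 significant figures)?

Treat the section as a set of non-overlapping primitives; coordinates are from the bounding-box lower-left.
Outer circle: ⌀170, A = 22698.01 mm², x = 85 mm, Ī = 40 998 275 mm⁴.
Bore (subtracted): ⌀94, A = 6939.778 mm², x = 85 mm, Ī = 3 832 492 mm⁴.
By symmetry the centroid is at mid-width, x̄ = 85 mm.
All pieces are centred on the vertical centroidal axis, so I = ΣĪ (holes subtracted) = 37 165 783 mm⁴.

I_y ≈ 3.7166 × 10⁷ mm⁴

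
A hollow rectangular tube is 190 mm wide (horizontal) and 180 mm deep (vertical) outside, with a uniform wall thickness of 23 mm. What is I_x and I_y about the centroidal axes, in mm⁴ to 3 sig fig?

I_x ≈ 6.35 × 10⁷ mm⁴, I_y ≈ 6.95 × 10⁷ mm⁴

Treat the section as a set of non-overlapping primitives; coordinates are from the bounding-box lower-left.
Outer rectangle: 190 × 180, A = 34 200 mm², y = 90 mm, Ī = 92 340 000 mm⁴.
Inner void (subtracted): 144 × 134, A = 19 296 mm², y = 90 mm, Ī = 28 873 248 mm⁴.
By symmetry the centroid is at mid-height, ȳ = 90 mm.
All pieces are centred on the centroidal x-axis, so I = ΣĪ (holes subtracted) = 63 466 752 mm⁴.
Repeating about the centroidal y-axis gives I_y = 69 541 512 mm⁴.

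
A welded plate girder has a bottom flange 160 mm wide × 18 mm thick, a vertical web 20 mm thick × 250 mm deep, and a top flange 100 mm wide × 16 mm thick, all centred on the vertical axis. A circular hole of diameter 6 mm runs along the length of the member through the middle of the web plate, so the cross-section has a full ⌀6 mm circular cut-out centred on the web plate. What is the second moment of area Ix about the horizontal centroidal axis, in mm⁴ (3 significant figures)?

Ix ≈ 1.03 × 10⁸ mm⁴

Break the section into simple shapes (no overlaps), measuring from the bottom-left corner of the bounding box.
Bottom plate: 160 × 18, A = 2 880 mm², y = 9 mm, Ī = 77 760 mm⁴.
Web plate: 20 × 250, A = 5 000 mm², y = 143 mm, Ī = 26 041 667 mm⁴.
Top plate: 100 × 16, A = 1 600 mm², y = 276 mm, Ī = 34 133 mm⁴.
Hole (subtracted): ⌀6, A = 28.274 mm², y = 143 mm, Ī = 63.617 mm⁴.
Centroid: ȳ = ΣA·y / ΣA = 124.68 mm.
Transfer each piece to the horizontal centroidal axis using Ī + A·d² with d = y − 124.68:
  bottom plate: d = -115.68 mm → contributes +38 620 034 mm⁴
  web plate: d = 18.316 mm → contributes +27 719 088 mm⁴
  top plate: d = 151.32 mm → contributes +36 668 697 mm⁴
  hole: d = 18.316 mm → contributes −9549.2 mm⁴
Total I = 102 998 270 mm⁴.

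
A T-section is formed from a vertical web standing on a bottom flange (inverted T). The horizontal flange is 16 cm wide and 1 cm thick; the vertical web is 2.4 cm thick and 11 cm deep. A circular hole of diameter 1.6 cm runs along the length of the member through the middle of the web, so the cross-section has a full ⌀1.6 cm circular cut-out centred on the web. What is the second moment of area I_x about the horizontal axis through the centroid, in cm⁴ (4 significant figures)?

Decompose the section into non-overlapping parts with the origin at the bottom-left of its bounding rectangle.
Flange: 16 × 1, A = 16 cm², y = 0.5 cm, Ī = 1.33333 cm⁴.
Web: 2.4 × 11, A = 26.4 cm², y = 6.5 cm, Ī = 266.2 cm⁴.
Hole (subtracted): ⌀1.6, A = 2.01062 cm², y = 6.5 cm, Ī = 0.321699 cm⁴.
Centroid: ȳ = ΣA·y / ΣA = 4.12314 cm.
Transfer each piece to the horizontal axis through the centroid using Ī + A·d² with d = y − 4.12314:
  flange: d = -3.62314 cm → contributes +211.367 cm⁴
  web: d = 2.37686 cm → contributes +415.346 cm⁴
  hole: d = 2.37686 cm → contributes −11.6806 cm⁴
Total I = 615.033 cm⁴.

I_x ≈ 615.0 cm⁴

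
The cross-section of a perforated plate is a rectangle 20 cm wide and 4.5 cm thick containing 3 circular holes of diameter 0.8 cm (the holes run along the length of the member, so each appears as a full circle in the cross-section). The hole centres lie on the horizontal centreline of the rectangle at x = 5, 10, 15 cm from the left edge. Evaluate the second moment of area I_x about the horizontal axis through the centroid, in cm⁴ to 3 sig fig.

Decompose the section into non-overlapping parts with the origin at the bottom-left of its bounding rectangle.
Plate: 20 × 4.5, A = 90 cm², y = 2.25 cm, Ī = 151.88 cm⁴.
Hole 1 (subtracted): ⌀0.8, A = 0.50265 cm², y = 2.25 cm, Ī = 0.020106 cm⁴.
Hole 2 (subtracted): ⌀0.8, A = 0.50265 cm², y = 2.25 cm, Ī = 0.020106 cm⁴.
Hole 3 (subtracted): ⌀0.8, A = 0.50265 cm², y = 2.25 cm, Ī = 0.020106 cm⁴.
By symmetry the centroid is at mid-height, ȳ = 2.25 cm.
All pieces are centred on the horizontal axis through the centroid, so I = ΣĪ (holes subtracted) = 151.81 cm⁴.

I_x ≈ 152 cm⁴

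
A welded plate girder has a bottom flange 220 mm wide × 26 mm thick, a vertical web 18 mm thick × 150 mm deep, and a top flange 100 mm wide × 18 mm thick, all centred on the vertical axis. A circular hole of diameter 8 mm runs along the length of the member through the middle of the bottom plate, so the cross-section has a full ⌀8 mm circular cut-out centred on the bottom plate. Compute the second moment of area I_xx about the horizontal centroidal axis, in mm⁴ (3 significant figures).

I_xx ≈ 5.02 × 10⁷ mm⁴

Split into non-overlapping primitives; take the origin at the lower-left of the bounding box.
Bottom plate: 220 × 26, A = 5 720 mm², y = 13 mm, Ī = 322 227 mm⁴.
Web plate: 18 × 150, A = 2 700 mm², y = 101 mm, Ī = 5 062 500 mm⁴.
Top plate: 100 × 18, A = 1 800 mm², y = 185 mm, Ī = 48 600 mm⁴.
Hole (subtracted): ⌀8, A = 50.265 mm², y = 13 mm, Ī = 201.06 mm⁴.
Centroid: ȳ = ΣA·y / ΣA = 66.807 mm.
Transfer each piece to the horizontal centroidal axis using Ī + A·d² with d = y − 66.807:
  bottom plate: d = -53.807 mm → contributes +16 882 556 mm⁴
  web plate: d = 34.193 mm → contributes +8 219 288 mm⁴
  top plate: d = 118.19 mm → contributes +25 193 975 mm⁴
  hole: d = -53.807 mm → contributes −145 728 mm⁴
Total I = 50 150 092 mm⁴.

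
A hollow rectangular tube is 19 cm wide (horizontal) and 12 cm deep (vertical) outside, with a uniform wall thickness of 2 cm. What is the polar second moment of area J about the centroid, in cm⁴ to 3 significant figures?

J ≈ 6710 cm⁴

Decompose the section into non-overlapping parts with the origin at the bottom-left of its bounding rectangle.
Outer rectangle: 19 × 12, A = 228 cm², y = 6 cm, Ī = 2 736 cm⁴.
Inner void (subtracted): 15 × 8, A = 120 cm², y = 6 cm, Ī = 640 cm⁴.
By symmetry the centroid is at mid-height, ȳ = 6 cm.
All pieces are centred on the centroidal x-axis, so I = ΣĪ (holes subtracted) = 2 096 cm⁴.
Repeating about the centroidal y-axis gives I_y = 4 609 cm⁴.
Polar second moment: J = I_x + I_y = 6 705 cm⁴.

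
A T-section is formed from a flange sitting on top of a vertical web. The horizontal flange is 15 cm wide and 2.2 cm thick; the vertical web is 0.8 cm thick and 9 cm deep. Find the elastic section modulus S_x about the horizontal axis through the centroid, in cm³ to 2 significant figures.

S_x ≈ 27 cm³

Break the section into simple shapes (no overlaps), measuring from the bottom-left corner of the bounding box.
Flange: 15 × 2.2, A = 33 cm², y = 10.1 cm, Ī = 13.31 cm⁴.
Web: 0.8 × 9, A = 7.2 cm², y = 4.5 cm, Ī = 48.6 cm⁴.
Centroid: ȳ = ΣA·y / ΣA = 9.097 cm.
Transfer each piece to the horizontal axis through the centroid using Ī + A·d² with d = y − 9.097:
  flange: d = 1.003 cm → contributes +46.51 cm⁴
  web: d = -4.597 cm → contributes +200.8 cm⁴
Total I = 247.3 cm⁴.
Extreme fibre distance c = 9.097 cm; S = I/c = 27.18 cm³.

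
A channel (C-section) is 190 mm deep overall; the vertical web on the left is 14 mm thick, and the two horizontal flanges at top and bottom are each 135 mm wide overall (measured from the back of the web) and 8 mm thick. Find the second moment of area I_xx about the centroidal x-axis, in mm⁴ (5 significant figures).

Break the section into simple shapes (no overlaps), measuring from the bottom-left corner of the bounding box.
Web: 14 × 190, A = 2 660 mm², y = 95 mm, Ī = 8 002 167 mm⁴.
Top flange (beyond web): 121 × 8, A = 968 mm², y = 186 mm, Ī = 5162.667 mm⁴.
Bottom flange (beyond web): 121 × 8, A = 968 mm², y = 4 mm, Ī = 5162.667 mm⁴.
By symmetry the centroid is at mid-height, ȳ = 95 mm.
Transfer each piece to the centroidal x-axis using Ī + A·d² with d = y − 95:
  web: d = 0 mm → contributes +8 002 167 mm⁴
  top flange (beyond web): d = 91 mm → contributes +8 021 171 mm⁴
  bottom flange (beyond web): d = -91 mm → contributes +8 021 171 mm⁴
Total I = 24 044 508 mm⁴.

I_xx ≈ 2.4045 × 10⁷ mm⁴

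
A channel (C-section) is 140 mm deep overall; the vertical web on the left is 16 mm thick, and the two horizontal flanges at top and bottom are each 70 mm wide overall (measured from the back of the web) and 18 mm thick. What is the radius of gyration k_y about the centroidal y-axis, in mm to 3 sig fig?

k_y ≈ 20.7 mm

Decompose the section into non-overlapping parts with the origin at the bottom-left of its bounding rectangle.
Web: 16 × 140, A = 2 240 mm², x = 8 mm, Ī = 47 787 mm⁴.
Top flange (beyond web): 54 × 18, A = 972 mm², x = 43 mm, Ī = 236 196 mm⁴.
Bottom flange (beyond web): 54 × 18, A = 972 mm², x = 43 mm, Ī = 236 196 mm⁴.
Centroid: x̄ = ΣA·x / ΣA = 24.262 mm.
Transfer each piece to the centroidal y-axis using Ī + A·d² with d = x − 24.262:
  web: d = -16.262 mm → contributes +640 157 mm⁴
  top flange (beyond web): d = 18.738 mm → contributes +577 479 mm⁴
  bottom flange (beyond web): d = 18.738 mm → contributes +577 479 mm⁴
Total I = 1 795 116 mm⁴.
Radius of gyration: k = √(I/A) = √(1 795 116 / 4 184) = 20.713 mm.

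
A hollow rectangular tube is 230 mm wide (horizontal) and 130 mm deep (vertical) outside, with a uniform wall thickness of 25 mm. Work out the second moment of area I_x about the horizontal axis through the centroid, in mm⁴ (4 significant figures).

I_x ≈ 3.443 × 10⁷ mm⁴

Split into non-overlapping primitives; take the origin at the lower-left of the bounding box.
Outer rectangle: 230 × 130, A = 29 900 mm², y = 65 mm, Ī = 42 109 167 mm⁴.
Inner void (subtracted): 180 × 80, A = 14 400 mm², y = 65 mm, Ī = 7 680 000 mm⁴.
By symmetry the centroid is at mid-height, ȳ = 65 mm.
All pieces are centred on the horizontal axis through the centroid, so I = ΣĪ (holes subtracted) = 34 429 167 mm⁴.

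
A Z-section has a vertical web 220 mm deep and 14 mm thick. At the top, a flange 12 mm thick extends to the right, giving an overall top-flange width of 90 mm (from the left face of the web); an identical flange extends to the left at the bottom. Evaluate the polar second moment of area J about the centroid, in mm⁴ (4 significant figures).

J ≈ 3.679 × 10⁷ mm⁴

Decompose the section into non-overlapping parts with the origin at the bottom-left of its bounding rectangle.
Web: 14 × 220, A = 3 080 mm², y = 110 mm, Ī = 12 422 667 mm⁴.
Top flange (beyond web): 76 × 12, A = 912 mm², y = 214 mm, Ī = 10 944 mm⁴.
Bottom flange (beyond web): 76 × 12, A = 912 mm², y = 6 mm, Ī = 10 944 mm⁴.
Centroid: ȳ = ΣA·y / ΣA = 110 mm.
Transfer each piece to the centroidal x-axis using Ī + A·d² with d = y − 110:
  web: d = 0 mm → contributes +12 422 667 mm⁴
  top flange (beyond web): d = 104 mm → contributes +9 875 136 mm⁴
  bottom flange (beyond web): d = -104 mm → contributes +9 875 136 mm⁴
Total I = 32 172 939 mm⁴.
For the y-axis: x̄ = 83 mm.
Repeating about the centroidal y-axis gives I_y = 4 621 859 mm⁴.
Polar second moment: J = I_x + I_y = 36 794 797 mm⁴.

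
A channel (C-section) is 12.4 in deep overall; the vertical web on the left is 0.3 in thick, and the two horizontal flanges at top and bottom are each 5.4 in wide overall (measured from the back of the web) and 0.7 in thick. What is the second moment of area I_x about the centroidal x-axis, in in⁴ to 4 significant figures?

I_x ≈ 292.3 in⁴

Decompose the section into non-overlapping parts with the origin at the bottom-left of its bounding rectangle.
Web: 0.3 × 12.4, A = 3.72 in², y = 6.2 in, Ī = 47.6656 in⁴.
Top flange (beyond web): 5.1 × 0.7, A = 3.57 in², y = 12.05 in, Ī = 0.145775 in⁴.
Bottom flange (beyond web): 5.1 × 0.7, A = 3.57 in², y = 0.35 in, Ī = 0.145775 in⁴.
By symmetry the centroid is at mid-height, ȳ = 6.2 in.
Transfer each piece to the centroidal x-axis using Ī + A·d² with d = y − 6.2:
  web: d = 0 in → contributes +47.6656 in⁴
  top flange (beyond web): d = 5.85 in → contributes +122.32 in⁴
  bottom flange (beyond web): d = -5.85 in → contributes +122.32 in⁴
Total I = 292.306 in⁴.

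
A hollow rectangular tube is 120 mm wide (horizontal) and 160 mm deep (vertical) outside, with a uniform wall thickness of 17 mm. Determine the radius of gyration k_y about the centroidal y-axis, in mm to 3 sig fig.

k_y ≈ 44.2 mm

Break the section into simple shapes (no overlaps), measuring from the bottom-left corner of the bounding box.
Outer rectangle: 120 × 160, A = 19 200 mm², x = 60 mm, Ī = 23 040 000 mm⁴.
Inner void (subtracted): 86 × 126, A = 10 836 mm², x = 60 mm, Ī = 6 678 588 mm⁴.
By symmetry the centroid is at mid-width, x̄ = 60 mm.
All pieces are centred on the centroidal y-axis, so I = ΣĪ (holes subtracted) = 16 361 412 mm⁴.
Radius of gyration: k = √(I/A) = √(16 361 412 / 8 364) = 44.229 mm.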